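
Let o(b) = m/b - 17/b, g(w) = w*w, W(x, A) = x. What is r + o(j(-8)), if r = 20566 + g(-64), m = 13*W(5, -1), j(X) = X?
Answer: 24656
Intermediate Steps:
g(w) = w²
m = 65 (m = 13*5 = 65)
r = 24662 (r = 20566 + (-64)² = 20566 + 4096 = 24662)
o(b) = 48/b (o(b) = 65/b - 17/b = 48/b)
r + o(j(-8)) = 24662 + 48/(-8) = 24662 + 48*(-⅛) = 24662 - 6 = 24656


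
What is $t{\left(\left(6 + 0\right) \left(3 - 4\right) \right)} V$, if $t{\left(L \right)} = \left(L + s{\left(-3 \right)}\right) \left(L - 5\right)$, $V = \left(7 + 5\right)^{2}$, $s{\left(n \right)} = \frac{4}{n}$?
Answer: $11616$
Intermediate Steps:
$V = 144$ ($V = 12^{2} = 144$)
$t{\left(L \right)} = \left(-5 + L\right) \left(- \frac{4}{3} + L\right)$ ($t{\left(L \right)} = \left(L + \frac{4}{-3}\right) \left(L - 5\right) = \left(L + 4 \left(- \frac{1}{3}\right)\right) \left(-5 + L\right) = \left(L - \frac{4}{3}\right) \left(-5 + L\right) = \left(- \frac{4}{3} + L\right) \left(-5 + L\right) = \left(-5 + L\right) \left(- \frac{4}{3} + L\right)$)
$t{\left(\left(6 + 0\right) \left(3 - 4\right) \right)} V = \left(\frac{20}{3} + \left(\left(6 + 0\right) \left(3 - 4\right)\right)^{2} - \frac{19 \left(6 + 0\right) \left(3 - 4\right)}{3}\right) 144 = \left(\frac{20}{3} + \left(6 \left(-1\right)\right)^{2} - \frac{19 \cdot 6 \left(-1\right)}{3}\right) 144 = \left(\frac{20}{3} + \left(-6\right)^{2} - -38\right) 144 = \left(\frac{20}{3} + 36 + 38\right) 144 = \frac{242}{3} \cdot 144 = 11616$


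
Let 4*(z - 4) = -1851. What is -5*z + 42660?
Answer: 179815/4 ≈ 44954.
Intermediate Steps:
z = -1835/4 (z = 4 + (¼)*(-1851) = 4 - 1851/4 = -1835/4 ≈ -458.75)
-5*z + 42660 = -5*(-1835/4) + 42660 = 9175/4 + 42660 = 179815/4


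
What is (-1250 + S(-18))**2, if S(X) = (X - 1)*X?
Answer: 824464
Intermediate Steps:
S(X) = X*(-1 + X) (S(X) = (-1 + X)*X = X*(-1 + X))
(-1250 + S(-18))**2 = (-1250 - 18*(-1 - 18))**2 = (-1250 - 18*(-19))**2 = (-1250 + 342)**2 = (-908)**2 = 824464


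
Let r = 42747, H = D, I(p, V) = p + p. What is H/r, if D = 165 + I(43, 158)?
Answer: 251/42747 ≈ 0.0058718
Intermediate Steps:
I(p, V) = 2*p
D = 251 (D = 165 + 2*43 = 165 + 86 = 251)
H = 251
H/r = 251/42747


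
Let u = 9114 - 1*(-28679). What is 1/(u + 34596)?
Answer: 1/72389 ≈ 1.3814e-5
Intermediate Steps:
u = 37793 (u = 9114 + 28679 = 37793)
1/(u + 34596) = 1/(37793 + 34596) = 1/72389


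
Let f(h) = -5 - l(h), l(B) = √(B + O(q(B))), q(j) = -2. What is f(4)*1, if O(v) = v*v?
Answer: -5 - 2*√2 ≈ -7.8284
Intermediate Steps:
O(v) = v²
l(B) = √(4 + B) (l(B) = √(B + (-2)²) = √(B + 4) = √(4 + B))
f(h) = -5 - √(4 + h)
f(4)*1 = (-5 - √(4 + 4))*1 = (-5 - √8)*1 = (-5 - 2*√2)*1 = -5 - 2*√2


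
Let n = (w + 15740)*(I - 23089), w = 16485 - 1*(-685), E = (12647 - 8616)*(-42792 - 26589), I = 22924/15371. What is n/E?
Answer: 299462515550/110227731279 ≈ 2.7168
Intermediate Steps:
I = 22924/15371 (I = 22924*(1/15371) = 22924/15371 ≈ 1.4914)
E = -279674811 (E = 4031*(-69381) = -279674811)
w = 17170 (w = 16485 + 685 = 17170)
n = -11679038106450/15371 (n = (17170 + 15740)*(22924/15371 - 23089) = 32910*(-354878095/15371) = -11679038106450/15371 ≈ -7.5981e+8)
n/E = -11679038106450/15371/(-279674811) = -11679038106450/15371*(-1/279674811) = 299462515550/110227731279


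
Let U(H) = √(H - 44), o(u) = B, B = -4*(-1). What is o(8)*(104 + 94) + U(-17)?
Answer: 792 + I*√61 ≈ 792.0 + 7.8102*I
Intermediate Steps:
B = 4
o(u) = 4
U(H) = √(-44 + H)
o(8)*(104 + 94) + U(-17) = 4*(104 + 94) + √(-44 - 17) = 4*198 + √(-61) = 792 + I*√61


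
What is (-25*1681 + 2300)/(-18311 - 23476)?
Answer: 39725/41787 ≈ 0.95065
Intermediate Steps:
(-25*1681 + 2300)/(-18311 - 23476) = (-42025 + 2300)/(-41787) = -39725*(-1/41787) = 39725/41787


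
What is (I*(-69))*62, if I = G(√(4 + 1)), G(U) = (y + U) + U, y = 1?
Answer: -4278 - 8556*√5 ≈ -23410.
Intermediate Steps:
G(U) = 1 + 2*U (G(U) = (1 + U) + U = 1 + 2*U)
I = 1 + 2*√5 (I = 1 + 2*√(4 + 1) = 1 + 2*√5 ≈ 5.4721)
(I*(-69))*62 = ((1 + 2*√5)*(-69))*62 = (-69 - 138*√5)*62 = -4278 - 8556*√5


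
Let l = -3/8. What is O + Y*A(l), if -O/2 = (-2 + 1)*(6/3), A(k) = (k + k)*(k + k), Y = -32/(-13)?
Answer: 70/13 ≈ 5.3846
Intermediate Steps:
Y = 32/13 (Y = -32*(-1/13) = 32/13 ≈ 2.4615)
l = -3/8 (l = -3*⅛ = -3/8 ≈ -0.37500)
A(k) = 4*k² (A(k) = (2*k)*(2*k) = 4*k²)
O = 4 (O = -2*(-2 + 1)*6/3 = -(-2)*6*(⅓) = -(-2)*2 = -2*(-2) = 4)
O + Y*A(l) = 4 + 32*(4*(-3/8)²)/13 = 4 + 32*(4*(9/64))/13 = 4 + (32/13)*(9/16) = 4 + 18/13 = 70/13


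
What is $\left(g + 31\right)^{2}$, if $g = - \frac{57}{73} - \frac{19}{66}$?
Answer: $\frac{20796235681}{23213124} \approx 895.88$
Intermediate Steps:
$g = - \frac{5149}{4818}$ ($g = \left(-57\right) \frac{1}{73} - \frac{19}{66} = - \frac{57}{73} - \frac{19}{66} = - \frac{5149}{4818} \approx -1.0687$)
$\left(g + 31\right)^{2} = \left(- \frac{5149}{4818} + 31\right)^{2} = \left(\frac{144209}{4818}\right)^{2} = \frac{20796235681}{23213124}$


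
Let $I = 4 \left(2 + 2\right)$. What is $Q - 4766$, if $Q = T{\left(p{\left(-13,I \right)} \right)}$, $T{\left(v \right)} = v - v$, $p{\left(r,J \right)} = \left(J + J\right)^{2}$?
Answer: $-4766$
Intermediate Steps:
$I = 16$ ($I = 4 \cdot 4 = 16$)
$p{\left(r,J \right)} = 4 J^{2}$ ($p{\left(r,J \right)} = \left(2 J\right)^{2} = 4 J^{2}$)
$T{\left(v \right)} = 0$
$Q = 0$
$Q - 4766 = 0 - 4766 = -4766$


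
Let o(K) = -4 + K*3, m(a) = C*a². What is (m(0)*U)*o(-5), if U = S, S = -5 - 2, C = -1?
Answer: 0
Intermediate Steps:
m(a) = -a²
o(K) = -4 + 3*K
S = -7
U = -7
(m(0)*U)*o(-5) = (-1*0²*(-7))*(-4 + 3*(-5)) = (-1*0*(-7))*(-4 - 15) = (0*(-7))*(-19) = 0*(-19) = 0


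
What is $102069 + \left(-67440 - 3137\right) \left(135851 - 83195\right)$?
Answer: $-3716200443$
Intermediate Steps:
$102069 + \left(-67440 - 3137\right) \left(135851 - 83195\right) = 102069 - 3716302512 = -3716200443$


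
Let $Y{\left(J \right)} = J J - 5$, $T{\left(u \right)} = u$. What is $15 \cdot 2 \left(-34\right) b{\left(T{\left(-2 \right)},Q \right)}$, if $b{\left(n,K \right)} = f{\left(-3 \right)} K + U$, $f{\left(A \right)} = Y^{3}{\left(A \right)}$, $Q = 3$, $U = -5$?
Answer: $-190740$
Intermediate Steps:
$Y{\left(J \right)} = -5 + J^{2}$ ($Y{\left(J \right)} = J^{2} - 5 = -5 + J^{2}$)
$f{\left(A \right)} = \left(-5 + A^{2}\right)^{3}$
$b{\left(n,K \right)} = -5 + 64 K$ ($b{\left(n,K \right)} = \left(-5 + \left(-3\right)^{2}\right)^{3} K - 5 = \left(-5 + 9\right)^{3} K - 5 = 4^{3} K - 5 = 64 K - 5 = -5 + 64 K$)
$15 \cdot 2 \left(-34\right) b{\left(T{\left(-2 \right)},Q \right)} = 15 \cdot 2 \left(-34\right) \left(-5 + 64 \cdot 3\right) = 30 \left(-34\right) \left(-5 + 192\right) = \left(-1020\right) 187 = -190740$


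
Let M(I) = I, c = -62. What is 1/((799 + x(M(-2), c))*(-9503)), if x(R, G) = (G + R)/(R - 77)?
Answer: -79/600447055 ≈ -1.3157e-7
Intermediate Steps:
x(R, G) = (G + R)/(-77 + R)
1/((799 + x(M(-2), c))*(-9503)) = 1/((799 + (-62 - 2)/(-77 - 2))*(-9503)) = -1/9503/(799 - 64/(-79)) = -1/9503/(799 - 1/79*(-64)) = -1/9503/(799 + 64/79) = -1/9503/(63185/79) = (79/63185)*(-1/9503) = -79/600447055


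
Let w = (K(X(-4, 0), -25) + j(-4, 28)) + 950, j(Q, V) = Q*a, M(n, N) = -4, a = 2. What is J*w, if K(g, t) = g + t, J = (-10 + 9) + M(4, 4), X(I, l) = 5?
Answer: -4610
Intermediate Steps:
J = -5 (J = (-10 + 9) - 4 = -1 - 4 = -5)
j(Q, V) = 2*Q (j(Q, V) = Q*2 = 2*Q)
w = 922 (w = ((5 - 25) + 2*(-4)) + 950 = (-20 - 8) + 950 = -28 + 950 = 922)
J*w = -5*922 = -4610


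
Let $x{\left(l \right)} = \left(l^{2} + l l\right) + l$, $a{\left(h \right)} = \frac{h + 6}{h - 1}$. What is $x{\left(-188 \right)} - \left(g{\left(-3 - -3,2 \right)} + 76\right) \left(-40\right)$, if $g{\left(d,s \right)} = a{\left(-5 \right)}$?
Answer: $\frac{220600}{3} \approx 73533.0$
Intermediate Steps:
$a{\left(h \right)} = \frac{6 + h}{-1 + h}$
$g{\left(d,s \right)} = - \frac{1}{6}$ ($g{\left(d,s \right)} = \frac{6 - 5}{-1 - 5} = \frac{1}{-6} \cdot 1 = \left(- \frac{1}{6}\right) 1 = - \frac{1}{6}$)
$x{\left(l \right)} = l + 2 l^{2}$ ($x{\left(l \right)} = \left(l^{2} + l^{2}\right) + l = 2 l^{2} + l = l + 2 l^{2}$)
$x{\left(-188 \right)} - \left(g{\left(-3 - -3,2 \right)} + 76\right) \left(-40\right) = - 188 \left(1 + 2 \left(-188\right)\right) - \left(- \frac{1}{6} + 76\right) \left(-40\right) = - 188 \left(1 - 376\right) - \frac{455}{6} \left(-40\right) = \left(-188\right) \left(-375\right) - - \frac{9100}{3} = 70500 + \frac{9100}{3} = \frac{220600}{3}$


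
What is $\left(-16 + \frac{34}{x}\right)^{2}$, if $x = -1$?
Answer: $2500$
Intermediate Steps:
$\left(-16 + \frac{34}{x}\right)^{2} = \left(-16 + \frac{34}{-1}\right)^{2} = \left(-16 + 34 \left(-1\right)\right)^{2} = \left(-16 - 34\right)^{2} = \left(-50\right)^{2} = 2500$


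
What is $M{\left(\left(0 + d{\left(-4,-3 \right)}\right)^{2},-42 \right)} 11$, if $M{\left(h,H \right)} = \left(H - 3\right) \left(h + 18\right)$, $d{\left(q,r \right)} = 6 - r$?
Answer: $-49005$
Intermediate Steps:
$M{\left(h,H \right)} = \left(-3 + H\right) \left(18 + h\right)$
$M{\left(\left(0 + d{\left(-4,-3 \right)}\right)^{2},-42 \right)} 11 = \left(-54 - 3 \left(0 + \left(6 - -3\right)\right)^{2} + 18 \left(-42\right) - 42 \left(0 + \left(6 - -3\right)\right)^{2}\right) 11 = \left(-54 - 3 \left(0 + \left(6 + 3\right)\right)^{2} - 756 - 42 \left(0 + \left(6 + 3\right)\right)^{2}\right) 11 = \left(-54 - 3 \left(0 + 9\right)^{2} - 756 - 42 \left(0 + 9\right)^{2}\right) 11 = \left(-54 - 3 \cdot 9^{2} - 756 - 42 \cdot 9^{2}\right) 11 = \left(-54 - 243 - 756 - 3402\right) 11 = \left(-4455\right) 11 = -49005$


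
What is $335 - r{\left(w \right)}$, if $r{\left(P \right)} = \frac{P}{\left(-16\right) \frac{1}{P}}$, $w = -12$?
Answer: $344$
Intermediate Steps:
$r{\left(P \right)} = - \frac{P^{2}}{16}$ ($r{\left(P \right)} = P \left(- \frac{P}{16}\right) = - \frac{P^{2}}{16}$)
$335 - r{\left(w \right)} = 335 - - \frac{\left(-12\right)^{2}}{16} = 335 - \left(- \frac{1}{16}\right) 144 = 335 - -9 = 335 + 9 = 344$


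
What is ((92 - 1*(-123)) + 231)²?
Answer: 198916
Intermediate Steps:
((92 - 1*(-123)) + 231)² = ((92 + 123) + 231)² = (215 + 231)² = 446² = 198916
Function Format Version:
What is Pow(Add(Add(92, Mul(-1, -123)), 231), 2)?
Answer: 198916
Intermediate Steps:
Pow(Add(Add(92, Mul(-1, -123)), 231), 2) = Pow(Add(Add(92, 123), 231), 2) = Pow(Add(215, 231), 2) = Pow(446, 2) = 198916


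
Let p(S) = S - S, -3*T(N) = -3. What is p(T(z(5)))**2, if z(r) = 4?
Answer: 0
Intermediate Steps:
T(N) = 1 (T(N) = -1/3*(-3) = 1)
p(S) = 0
p(T(z(5)))**2 = 0**2 = 0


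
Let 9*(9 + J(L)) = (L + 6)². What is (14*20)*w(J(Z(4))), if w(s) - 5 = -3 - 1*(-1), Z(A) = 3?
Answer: 840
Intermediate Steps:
J(L) = -9 + (6 + L)²/9 (J(L) = -9 + (L + 6)²/9 = -9 + (6 + L)²/9)
w(s) = 3 (w(s) = 5 + (-3 - 1*(-1)) = 5 + (-3 + 1) = 5 - 2 = 3)
(14*20)*w(J(Z(4))) = (14*20)*3 = 280*3 = 840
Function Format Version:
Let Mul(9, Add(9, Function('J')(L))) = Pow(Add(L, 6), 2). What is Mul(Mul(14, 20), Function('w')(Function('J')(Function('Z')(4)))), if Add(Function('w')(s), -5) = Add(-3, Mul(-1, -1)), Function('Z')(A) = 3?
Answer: 840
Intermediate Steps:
Function('J')(L) = Add(-9, Mul(Rational(1, 9), Pow(Add(6, L), 2))) (Function('J')(L) = Add(-9, Mul(Rational(1, 9), Pow(Add(L, 6), 2))) = Add(-9, Mul(Rational(1, 9), Pow(Add(6, L), 2))))
Function('w')(s) = 3 (Function('w')(s) = Add(5, Add(-3, Mul(-1, -1))) = Add(5, Add(-3, 1)) = Add(5, -2) = 3)
Mul(Mul(14, 20), Function('w')(Function('J')(Function('Z')(4)))) = Mul(Mul(14, 20), 3) = Mul(280, 3) = 840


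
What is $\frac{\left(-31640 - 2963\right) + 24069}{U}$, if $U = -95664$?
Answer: $\frac{5267}{47832} \approx 0.11011$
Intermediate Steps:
$\frac{\left(-31640 - 2963\right) + 24069}{U} = \frac{\left(-31640 - 2963\right) + 24069}{-95664} = \left(-34603 + 24069\right) \left(- \frac{1}{95664}\right) = \left(-10534\right) \left(- \frac{1}{95664}\right) = \frac{5267}{47832}$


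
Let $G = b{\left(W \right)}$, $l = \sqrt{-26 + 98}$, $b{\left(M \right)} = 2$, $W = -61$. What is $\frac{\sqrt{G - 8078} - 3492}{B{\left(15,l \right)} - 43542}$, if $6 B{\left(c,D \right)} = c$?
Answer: $\frac{6984}{87079} - \frac{4 i \sqrt{2019}}{87079} \approx 0.080203 - 0.002064 i$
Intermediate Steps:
$l = 6 \sqrt{2}$ ($l = \sqrt{72} = 6 \sqrt{2} \approx 8.4853$)
$G = 2$
$B{\left(c,D \right)} = \frac{c}{6}$
$\frac{\sqrt{G - 8078} - 3492}{B{\left(15,l \right)} - 43542} = \frac{\sqrt{2 - 8078} - 3492}{\frac{1}{6} \cdot 15 - 43542} = \frac{\sqrt{-8076} - 3492}{\frac{5}{2} - 43542} = \frac{2 i \sqrt{2019} - 3492}{- \frac{87079}{2}} = \left(-3492 + 2 i \sqrt{2019}\right) \left(- \frac{2}{87079}\right) = \frac{6984}{87079} - \frac{4 i \sqrt{2019}}{87079}$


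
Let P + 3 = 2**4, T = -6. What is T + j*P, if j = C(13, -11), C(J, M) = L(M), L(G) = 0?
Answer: -6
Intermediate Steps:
C(J, M) = 0
j = 0
P = 13 (P = -3 + 2**4 = -3 + 16 = 13)
T + j*P = -6 + 0*13 = -6 + 0 = -6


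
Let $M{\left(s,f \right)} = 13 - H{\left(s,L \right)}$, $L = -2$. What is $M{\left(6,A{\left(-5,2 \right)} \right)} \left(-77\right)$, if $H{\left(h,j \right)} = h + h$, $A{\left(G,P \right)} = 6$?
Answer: $-77$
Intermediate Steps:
$H{\left(h,j \right)} = 2 h$
$M{\left(s,f \right)} = 13 - 2 s$
$M{\left(6,A{\left(-5,2 \right)} \right)} \left(-77\right) = \left(13 - 12\right) \left(-77\right) = 1 \left(-77\right) = -77$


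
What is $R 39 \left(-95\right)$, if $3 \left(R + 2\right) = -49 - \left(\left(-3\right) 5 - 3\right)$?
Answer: $45695$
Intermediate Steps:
$R = - \frac{37}{3}$ ($R = -2 + \frac{-49 - \left(\left(-3\right) 5 - 3\right)}{3} = -2 + \frac{-49 - \left(-15 - 3\right)}{3} = -2 + \frac{-49 - -18}{3} = -2 + \frac{-49 + 18}{3} = -2 + \frac{1}{3} \left(-31\right) = -2 - \frac{31}{3} = - \frac{37}{3} \approx -12.333$)
$R 39 \left(-95\right) = \left(- \frac{37}{3}\right) 39 \left(-95\right) = \left(-481\right) \left(-95\right) = 45695$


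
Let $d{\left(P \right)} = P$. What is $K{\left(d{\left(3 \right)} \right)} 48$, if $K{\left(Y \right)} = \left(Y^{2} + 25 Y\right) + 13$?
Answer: $4656$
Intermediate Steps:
$K{\left(Y \right)} = 13 + Y^{2} + 25 Y$
$K{\left(d{\left(3 \right)} \right)} 48 = \left(13 + 3^{2} + 25 \cdot 3\right) 48 = \left(13 + 9 + 75\right) 48 = 97 \cdot 48 = 4656$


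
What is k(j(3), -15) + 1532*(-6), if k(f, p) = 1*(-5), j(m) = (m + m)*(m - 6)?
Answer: -9197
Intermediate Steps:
j(m) = 2*m*(-6 + m) (j(m) = (2*m)*(-6 + m) = 2*m*(-6 + m))
k(f, p) = -5
k(j(3), -15) + 1532*(-6) = -5 + 1532*(-6) = -5 - 9192 = -9197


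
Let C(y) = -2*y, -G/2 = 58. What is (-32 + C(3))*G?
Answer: 4408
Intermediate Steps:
G = -116 (G = -2*58 = -116)
(-32 + C(3))*G = (-32 - 2*3)*(-116) = (-32 - 6)*(-116) = -38*(-116) = 4408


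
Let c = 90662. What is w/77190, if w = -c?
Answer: -45331/38595 ≈ -1.1745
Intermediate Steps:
w = -90662 (w = -1*90662 = -90662)
w/77190 = -90662/77190 = -90662*1/77190 = -45331/38595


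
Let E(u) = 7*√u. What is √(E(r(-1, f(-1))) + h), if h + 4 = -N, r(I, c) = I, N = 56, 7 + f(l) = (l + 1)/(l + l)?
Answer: √(-60 + 7*I) ≈ 0.45108 + 7.7591*I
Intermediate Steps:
f(l) = -7 + (1 + l)/(2*l) (f(l) = -7 + (l + 1)/(l + l) = -7 + (1 + l)/((2*l)) = -7 + (1 + l)*(1/(2*l)) = -7 + (1 + l)/(2*l))
h = -60 (h = -4 - 1*56 = -4 - 56 = -60)
√(E(r(-1, f(-1))) + h) = √(7*√(-1) - 60) = √(7*I - 60) = √(-60 + 7*I)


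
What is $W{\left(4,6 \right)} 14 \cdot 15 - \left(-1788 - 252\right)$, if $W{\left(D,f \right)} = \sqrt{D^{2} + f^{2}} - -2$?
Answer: $2460 + 420 \sqrt{13} \approx 3974.3$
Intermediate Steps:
$W{\left(D,f \right)} = 2 + \sqrt{D^{2} + f^{2}}$ ($W{\left(D,f \right)} = \sqrt{D^{2} + f^{2}} + 2 = 2 + \sqrt{D^{2} + f^{2}}$)
$W{\left(4,6 \right)} 14 \cdot 15 - \left(-1788 - 252\right) = \left(2 + \sqrt{4^{2} + 6^{2}}\right) 14 \cdot 15 - \left(-1788 - 252\right) = \left(2 + \sqrt{16 + 36}\right) 14 \cdot 15 - -2040 = \left(2 + \sqrt{52}\right) 14 \cdot 15 + 2040 = \left(2 + 2 \sqrt{13}\right) 14 \cdot 15 + 2040 = \left(28 + 28 \sqrt{13}\right) 15 + 2040 = \left(420 + 420 \sqrt{13}\right) + 2040 = 2460 + 420 \sqrt{13}$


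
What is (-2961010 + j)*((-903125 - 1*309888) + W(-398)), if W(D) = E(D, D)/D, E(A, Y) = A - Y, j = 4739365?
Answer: -2157167733615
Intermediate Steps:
W(D) = 0 (W(D) = (D - D)/D = 0/D = 0)
(-2961010 + j)*((-903125 - 1*309888) + W(-398)) = (-2961010 + 4739365)*((-903125 - 1*309888) + 0) = 1778355*((-903125 - 309888) + 0) = 1778355*(-1213013 + 0) = 1778355*(-1213013) = -2157167733615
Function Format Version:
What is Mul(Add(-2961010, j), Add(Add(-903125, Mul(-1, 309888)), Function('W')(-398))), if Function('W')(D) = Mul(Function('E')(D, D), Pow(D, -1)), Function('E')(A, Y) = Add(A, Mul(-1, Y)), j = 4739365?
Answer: -2157167733615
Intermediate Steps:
Function('W')(D) = 0 (Function('W')(D) = Mul(Add(D, Mul(-1, D)), Pow(D, -1)) = Mul(0, Pow(D, -1)) = 0)
Mul(Add(-2961010, j), Add(Add(-903125, Mul(-1, 309888)), Function('W')(-398))) = Mul(Add(-2961010, 4739365), Add(Add(-903125, Mul(-1, 309888)), 0)) = Mul(1778355, Add(Add(-903125, -309888), 0)) = Mul(1778355, Add(-1213013, 0)) = Mul(1778355, -1213013) = -2157167733615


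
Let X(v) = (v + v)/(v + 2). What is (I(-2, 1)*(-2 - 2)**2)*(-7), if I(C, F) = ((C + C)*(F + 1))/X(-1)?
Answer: -448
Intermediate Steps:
X(v) = 2*v/(2 + v) (X(v) = (2*v)/(2 + v) = 2*v/(2 + v))
I(C, F) = -C*(1 + F) (I(C, F) = ((C + C)*(F + 1))/((2*(-1)/(2 - 1))) = ((2*C)*(1 + F))/((2*(-1)/1)) = (2*C*(1 + F))/((2*(-1)*1)) = (2*C*(1 + F))/(-2) = (2*C*(1 + F))*(-1/2) = -C*(1 + F))
(I(-2, 1)*(-2 - 2)**2)*(-7) = ((-1*(-2)*(1 + 1))*(-2 - 2)**2)*(-7) = (-1*(-2)*2*(-4)**2)*(-7) = (4*16)*(-7) = 64*(-7) = -448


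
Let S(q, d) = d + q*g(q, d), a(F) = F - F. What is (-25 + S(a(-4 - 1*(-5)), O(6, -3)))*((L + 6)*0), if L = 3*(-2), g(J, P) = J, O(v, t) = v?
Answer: 0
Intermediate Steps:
L = -6
a(F) = 0
S(q, d) = d + q² (S(q, d) = d + q*q = d + q²)
(-25 + S(a(-4 - 1*(-5)), O(6, -3)))*((L + 6)*0) = (-25 + (6 + 0²))*((-6 + 6)*0) = (-25 + (6 + 0))*(0*0) = (-25 + 6)*0 = -19*0 = 0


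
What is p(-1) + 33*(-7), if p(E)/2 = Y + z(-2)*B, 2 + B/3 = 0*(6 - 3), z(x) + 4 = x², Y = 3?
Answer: -225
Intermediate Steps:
z(x) = -4 + x²
B = -6 (B = -6 + 3*(0*(6 - 3)) = -6 + 3*(0*3) = -6 + 3*0 = -6 + 0 = -6)
p(E) = 6 (p(E) = 2*(3 + (-4 + (-2)²)*(-6)) = 2*(3 + (-4 + 4)*(-6)) = 2*(3 + 0*(-6)) = 2*(3 + 0) = 2*3 = 6)
p(-1) + 33*(-7) = 6 + 33*(-7) = 6 - 231 = -225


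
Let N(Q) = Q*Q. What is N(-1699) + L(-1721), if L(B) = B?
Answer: 2884880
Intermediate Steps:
N(Q) = Q**2
N(-1699) + L(-1721) = (-1699)**2 - 1721 = 2886601 - 1721 = 2884880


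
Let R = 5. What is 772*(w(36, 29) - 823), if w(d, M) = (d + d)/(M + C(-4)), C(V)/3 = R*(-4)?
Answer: -19751620/31 ≈ -6.3715e+5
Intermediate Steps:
C(V) = -60 (C(V) = 3*(5*(-4)) = 3*(-20) = -60)
w(d, M) = 2*d/(-60 + M) (w(d, M) = (d + d)/(M - 60) = (2*d)/(-60 + M) = 2*d/(-60 + M))
772*(w(36, 29) - 823) = 772*(2*36/(-60 + 29) - 823) = 772*(2*36/(-31) - 823) = 772*(2*36*(-1/31) - 823) = 772*(-72/31 - 823) = 772*(-25585/31) = -19751620/31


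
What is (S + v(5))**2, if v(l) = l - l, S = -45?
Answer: 2025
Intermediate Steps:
v(l) = 0
(S + v(5))**2 = (-45 + 0)**2 = (-45)**2 = 2025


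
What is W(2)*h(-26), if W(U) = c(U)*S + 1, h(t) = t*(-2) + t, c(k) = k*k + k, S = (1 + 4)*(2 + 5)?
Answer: 5486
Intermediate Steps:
S = 35 (S = 5*7 = 35)
c(k) = k + k² (c(k) = k² + k = k + k²)
h(t) = -t (h(t) = -2*t + t = -t)
W(U) = 1 + 35*U*(1 + U) (W(U) = (U*(1 + U))*35 + 1 = 35*U*(1 + U) + 1 = 1 + 35*U*(1 + U))
W(2)*h(-26) = (1 + 35*2*(1 + 2))*(-1*(-26)) = (1 + 35*2*3)*26 = (1 + 210)*26 = 211*26 = 5486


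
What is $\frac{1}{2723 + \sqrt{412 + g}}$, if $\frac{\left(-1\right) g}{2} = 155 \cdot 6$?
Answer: $\frac{2723}{7416177} - \frac{2 i \sqrt{362}}{7416177} \approx 0.00036717 - 5.131 \cdot 10^{-6} i$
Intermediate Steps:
$g = -1860$ ($g = - 2 \cdot 155 \cdot 6 = \left(-2\right) 930 = -1860$)
$\frac{1}{2723 + \sqrt{412 + g}} = \frac{1}{2723 + \sqrt{412 - 1860}} = \frac{1}{2723 + \sqrt{-1448}} = \frac{1}{2723 + 2 i \sqrt{362}}$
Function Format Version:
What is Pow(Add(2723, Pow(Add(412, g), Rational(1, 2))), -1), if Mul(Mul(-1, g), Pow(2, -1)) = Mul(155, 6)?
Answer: Add(Rational(2723, 7416177), Mul(Rational(-2, 7416177), I, Pow(362, Rational(1, 2)))) ≈ Add(0.00036717, Mul(-5.1310e-6, I))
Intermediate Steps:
g = -1860 (g = Mul(-2, Mul(155, 6)) = Mul(-2, 930) = -1860)
Pow(Add(2723, Pow(Add(412, g), Rational(1, 2))), -1) = Pow(Add(2723, Pow(Add(412, -1860), Rational(1, 2))), -1) = Pow(Add(2723, Pow(-1448, Rational(1, 2))), -1) = Pow(Add(2723, Mul(2, I, Pow(362, Rational(1, 2)))), -1)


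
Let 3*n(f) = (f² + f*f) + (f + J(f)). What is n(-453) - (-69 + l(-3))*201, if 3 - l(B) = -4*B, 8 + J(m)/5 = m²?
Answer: 1483004/3 ≈ 4.9433e+5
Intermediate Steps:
J(m) = -40 + 5*m²
l(B) = 3 + 4*B (l(B) = 3 - (-4)*B = 3 + 4*B)
n(f) = -40/3 + f/3 + 7*f²/3 (n(f) = ((f² + f*f) + (f + (-40 + 5*f²)))/3 = ((f² + f²) + (-40 + f + 5*f²))/3 = (2*f² + (-40 + f + 5*f²))/3 = (-40 + f + 7*f²)/3 = -40/3 + f/3 + 7*f²/3)
n(-453) - (-69 + l(-3))*201 = (-40/3 + (⅓)*(-453) + (7/3)*(-453)²) - (-69 + (3 + 4*(-3)))*201 = (-40/3 - 151 + (7/3)*205209) - (-69 + (3 - 12))*201 = (-40/3 - 151 + 478821) - (-69 - 9)*201 = 1435970/3 - (-78)*201 = 1435970/3 - 1*(-15678) = 1435970/3 + 15678 = 1483004/3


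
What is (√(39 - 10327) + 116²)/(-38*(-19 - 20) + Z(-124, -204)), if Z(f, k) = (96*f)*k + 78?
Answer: 1682/303747 + I*√643/607494 ≈ 0.0055375 + 4.1741e-5*I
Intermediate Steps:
Z(f, k) = 78 + 96*f*k (Z(f, k) = 96*f*k + 78 = 78 + 96*f*k)
(√(39 - 10327) + 116²)/(-38*(-19 - 20) + Z(-124, -204)) = (√(39 - 10327) + 116²)/(-38*(-19 - 20) + (78 + 96*(-124)*(-204))) = (√(-10288) + 13456)/(-38*(-39) + (78 + 2428416)) = (4*I*√643 + 13456)/(1482 + 2428494) = (13456 + 4*I*√643)/2429976 = (13456 + 4*I*√643)*(1/2429976) = 1682/303747 + I*√643/607494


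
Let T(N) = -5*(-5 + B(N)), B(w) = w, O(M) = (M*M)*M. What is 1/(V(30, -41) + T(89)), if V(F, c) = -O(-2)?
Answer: -1/412 ≈ -0.0024272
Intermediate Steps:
O(M) = M³ (O(M) = M²*M = M³)
T(N) = 25 - 5*N (T(N) = -5*(-5 + N) = 25 - 5*N)
V(F, c) = 8 (V(F, c) = -1*(-2)³ = -1*(-8) = 8)
1/(V(30, -41) + T(89)) = 1/(8 + (25 - 5*89)) = 1/(8 + (25 - 445)) = 1/(8 - 420) = 1/(-412) = -1/412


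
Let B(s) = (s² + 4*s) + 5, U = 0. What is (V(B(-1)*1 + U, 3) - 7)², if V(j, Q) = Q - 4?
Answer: 64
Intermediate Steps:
B(s) = 5 + s² + 4*s
V(j, Q) = -4 + Q
(V(B(-1)*1 + U, 3) - 7)² = ((-4 + 3) - 7)² = (-1 - 7)² = (-8)² = 64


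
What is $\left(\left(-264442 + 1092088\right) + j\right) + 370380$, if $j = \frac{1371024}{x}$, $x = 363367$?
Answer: $\frac{435324484566}{363367} \approx 1.198 \cdot 10^{6}$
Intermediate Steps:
$j = \frac{1371024}{363367} \approx 3.7731$
$\left(\left(-264442 + 1092088\right) + j\right) + 370380 = \left(\left(-264442 + 1092088\right) + \frac{1371024}{363367}\right) + 370380 = \left(827646 + \frac{1371024}{363367}\right) + 370380 = \frac{300740615106}{363367} + 370380 = \frac{435324484566}{363367}$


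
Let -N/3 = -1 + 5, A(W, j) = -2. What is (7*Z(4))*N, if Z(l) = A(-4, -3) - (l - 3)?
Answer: 252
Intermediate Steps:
Z(l) = 1 - l (Z(l) = -2 - (l - 3) = -2 - (-3 + l) = -2 + (3 - l) = 1 - l)
N = -12 (N = -3*(-1 + 5) = -3*4 = -12)
(7*Z(4))*N = (7*(1 - 1*4))*(-12) = (7*(1 - 4))*(-12) = (7*(-3))*(-12) = -21*(-12) = 252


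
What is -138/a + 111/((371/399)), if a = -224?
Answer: 712281/5936 ≈ 119.99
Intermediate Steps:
-138/a + 111/((371/399)) = -138/(-224) + 111/((371/399)) = -138*(-1/224) + 111/((371*(1/399))) = 69/112 + 111/(53/57) = 69/112 + 111*(57/53) = 69/112 + 6327/53 = 712281/5936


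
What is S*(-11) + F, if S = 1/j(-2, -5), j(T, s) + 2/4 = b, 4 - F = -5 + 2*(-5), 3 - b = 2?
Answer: -3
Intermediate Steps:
b = 1 (b = 3 - 1*2 = 3 - 2 = 1)
F = 19 (F = 4 - (-5 + 2*(-5)) = 4 - (-5 - 10) = 4 - 1*(-15) = 4 + 15 = 19)
j(T, s) = ½ (j(T, s) = -½ + 1 = ½)
S = 2 (S = 1/(½) = 2)
S*(-11) + F = 2*(-11) + 19 = -22 + 19 = -3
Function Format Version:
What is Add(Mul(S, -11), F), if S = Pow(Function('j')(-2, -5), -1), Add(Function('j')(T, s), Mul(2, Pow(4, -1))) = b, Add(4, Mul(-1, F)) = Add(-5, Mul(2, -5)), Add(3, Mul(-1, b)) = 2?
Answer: -3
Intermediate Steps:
b = 1 (b = Add(3, Mul(-1, 2)) = Add(3, -2) = 1)
F = 19 (F = Add(4, Mul(-1, Add(-5, Mul(2, -5)))) = Add(4, Mul(-1, Add(-5, -10))) = Add(4, Mul(-1, -15)) = Add(4, 15) = 19)
Function('j')(T, s) = Rational(1, 2) (Function('j')(T, s) = Add(Rational(-1, 2), 1) = Rational(1, 2))
S = 2 (S = Pow(Rational(1, 2), -1) = 2)
Add(Mul(S, -11), F) = Add(Mul(2, -11), 19) = Add(-22, 19) = -3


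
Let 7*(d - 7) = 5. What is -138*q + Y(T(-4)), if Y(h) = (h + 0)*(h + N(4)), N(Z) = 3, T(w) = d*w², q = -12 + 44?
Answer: 548256/49 ≈ 11189.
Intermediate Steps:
d = 54/7 (d = 7 + (⅐)*5 = 7 + 5/7 = 54/7 ≈ 7.7143)
q = 32
T(w) = 54*w²/7
Y(h) = h*(3 + h) (Y(h) = (h + 0)*(h + 3) = h*(3 + h))
-138*q + Y(T(-4)) = -138*32 + ((54/7)*(-4)²)*(3 + (54/7)*(-4)²) = -4416 + ((54/7)*16)*(3 + (54/7)*16) = -4416 + 864*(3 + 864/7)/7 = -4416 + (864/7)*(885/7) = -4416 + 764640/49 = 548256/49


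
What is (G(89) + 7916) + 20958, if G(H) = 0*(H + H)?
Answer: 28874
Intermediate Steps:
G(H) = 0 (G(H) = 0*(2*H) = 0)
(G(89) + 7916) + 20958 = (0 + 7916) + 20958 = 7916 + 20958 = 28874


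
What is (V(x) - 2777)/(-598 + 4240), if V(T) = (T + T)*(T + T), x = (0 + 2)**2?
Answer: -2713/3642 ≈ -0.74492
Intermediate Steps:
x = 4 (x = 2**2 = 4)
V(T) = 4*T**2 (V(T) = (2*T)*(2*T) = 4*T**2)
(V(x) - 2777)/(-598 + 4240) = (4*4**2 - 2777)/(-598 + 4240) = (4*16 - 2777)/3642 = (64 - 2777)*(1/3642) = -2713*1/3642 = -2713/3642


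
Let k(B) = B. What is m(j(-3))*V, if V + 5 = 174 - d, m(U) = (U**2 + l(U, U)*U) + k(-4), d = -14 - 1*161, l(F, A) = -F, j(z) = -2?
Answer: -1376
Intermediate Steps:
d = -175 (d = -14 - 161 = -175)
m(U) = -4 (m(U) = (U**2 + (-U)*U) - 4 = (U**2 - U**2) - 4 = 0 - 4 = -4)
V = 344 (V = -5 + (174 - 1*(-175)) = -5 + (174 + 175) = -5 + 349 = 344)
m(j(-3))*V = -4*344 = -1376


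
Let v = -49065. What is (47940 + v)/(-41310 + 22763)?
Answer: 1125/18547 ≈ 0.060657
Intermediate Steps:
(47940 + v)/(-41310 + 22763) = (47940 - 49065)/(-41310 + 22763) = -1125/(-18547) = -1125*(-1/18547) = 1125/18547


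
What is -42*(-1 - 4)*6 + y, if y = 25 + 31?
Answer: 1316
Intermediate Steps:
y = 56
-42*(-1 - 4)*6 + y = -42*(-1 - 4)*6 + 56 = -(-210)*6 + 56 = -42*(-30) + 56 = 1260 + 56 = 1316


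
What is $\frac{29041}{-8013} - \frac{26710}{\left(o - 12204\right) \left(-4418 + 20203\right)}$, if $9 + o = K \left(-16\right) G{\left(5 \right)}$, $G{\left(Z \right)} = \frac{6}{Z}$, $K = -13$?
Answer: $- \frac{609328256311}{168132566833} \approx -3.6241$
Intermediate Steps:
$o = \frac{1203}{5}$ ($o = -9 + \left(-13\right) \left(-16\right) \frac{6}{5} = -9 + 208 \cdot 6 \cdot \frac{1}{5} = -9 + 208 \cdot \frac{6}{5} = -9 + \frac{1248}{5} = \frac{1203}{5} \approx 240.6$)
$\frac{29041}{-8013} - \frac{26710}{\left(o - 12204\right) \left(-4418 + 20203\right)} = \frac{29041}{-8013} - \frac{26710}{\left(\frac{1203}{5} - 12204\right) \left(-4418 + 20203\right)} = 29041 \left(- \frac{1}{8013}\right) - \frac{26710}{\left(- \frac{59817}{5}\right) 15785} = - \frac{29041}{8013} - \frac{26710}{-188842269} = - \frac{29041}{8013} - - \frac{26710}{188842269} = - \frac{29041}{8013} + \frac{26710}{188842269} = - \frac{609328256311}{168132566833}$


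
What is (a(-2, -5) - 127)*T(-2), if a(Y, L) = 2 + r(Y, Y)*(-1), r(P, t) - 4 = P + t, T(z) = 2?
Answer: -250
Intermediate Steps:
r(P, t) = 4 + P + t (r(P, t) = 4 + (P + t) = 4 + P + t)
a(Y, L) = -2 - 2*Y (a(Y, L) = 2 + (4 + Y + Y)*(-1) = 2 + (4 + 2*Y)*(-1) = 2 + (-4 - 2*Y) = -2 - 2*Y)
(a(-2, -5) - 127)*T(-2) = ((-2 - 2*(-2)) - 127)*2 = ((-2 + 4) - 127)*2 = (2 - 127)*2 = -125*2 = -250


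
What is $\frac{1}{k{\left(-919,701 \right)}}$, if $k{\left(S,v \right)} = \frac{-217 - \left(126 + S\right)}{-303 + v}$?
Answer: $\frac{199}{288} \approx 0.69097$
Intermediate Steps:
$k{\left(S,v \right)} = \frac{-343 - S}{-303 + v}$
$\frac{1}{k{\left(-919,701 \right)}} = \frac{1}{\frac{1}{-303 + 701} \left(-343 - -919\right)} = \frac{1}{\frac{1}{398} \left(-343 + 919\right)} = \frac{1}{\frac{1}{398} \cdot 576} = \frac{1}{\frac{288}{199}} = \frac{199}{288}$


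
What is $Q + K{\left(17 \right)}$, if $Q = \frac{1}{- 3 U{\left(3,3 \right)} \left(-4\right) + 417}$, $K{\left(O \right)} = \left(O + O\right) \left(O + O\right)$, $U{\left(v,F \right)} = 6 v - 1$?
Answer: $\frac{717877}{621} \approx 1156.0$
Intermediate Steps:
$U{\left(v,F \right)} = -1 + 6 v$
$K{\left(O \right)} = 4 O^{2}$ ($K{\left(O \right)} = 2 O 2 O = 4 O^{2}$)
$Q = \frac{1}{621}$ ($Q = \frac{1}{- 3 \left(-1 + 6 \cdot 3\right) \left(-4\right) + 417} = \frac{1}{- 3 \left(-1 + 18\right) \left(-4\right) + 417} = \frac{1}{\left(-3\right) 17 \left(-4\right) + 417} = \frac{1}{\left(-51\right) \left(-4\right) + 417} = \frac{1}{204 + 417} = \frac{1}{621} \approx 0.0016103$)
$Q + K{\left(17 \right)} = \frac{1}{621} + 4 \cdot 17^{2} = \frac{1}{621} + 4 \cdot 289 = \frac{1}{621} + 1156 = \frac{717877}{621}$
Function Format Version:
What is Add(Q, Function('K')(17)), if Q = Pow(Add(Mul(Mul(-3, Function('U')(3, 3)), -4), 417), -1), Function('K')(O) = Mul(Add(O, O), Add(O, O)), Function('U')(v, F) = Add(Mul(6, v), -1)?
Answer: Rational(717877, 621) ≈ 1156.0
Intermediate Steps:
Function('U')(v, F) = Add(-1, Mul(6, v))
Function('K')(O) = Mul(4, Pow(O, 2)) (Function('K')(O) = Mul(Mul(2, O), Mul(2, O)) = Mul(4, Pow(O, 2)))
Q = Rational(1, 621) (Q = Pow(Add(Mul(Mul(-3, Add(-1, Mul(6, 3))), -4), 417), -1) = Pow(Add(Mul(Mul(-3, Add(-1, 18)), -4), 417), -1) = Pow(Add(Mul(Mul(-3, 17), -4), 417), -1) = Pow(Add(Mul(-51, -4), 417), -1) = Pow(Add(204, 417), -1) = Pow(621, -1) = Rational(1, 621) ≈ 0.0016103)
Add(Q, Function('K')(17)) = Add(Rational(1, 621), Mul(4, Pow(17, 2))) = Add(Rational(1, 621), Mul(4, 289)) = Add(Rational(1, 621), 1156) = Rational(717877, 621)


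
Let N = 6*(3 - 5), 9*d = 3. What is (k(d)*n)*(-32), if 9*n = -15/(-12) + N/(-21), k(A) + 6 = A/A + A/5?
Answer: 10064/315 ≈ 31.949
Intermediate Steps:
d = ⅓ (d = (⅑)*3 = ⅓ ≈ 0.33333)
N = -12 (N = 6*(-2) = -12)
k(A) = -5 + A/5 (k(A) = -6 + (A/A + A/5) = -6 + (1 + A*(⅕)) = -6 + (1 + A/5) = -5 + A/5)
n = 17/84 (n = (-15/(-12) - 12/(-21))/9 = (-15*(-1/12) - 12*(-1/21))/9 = (5/4 + 4/7)/9 = (⅑)*(51/28) = 17/84 ≈ 0.20238)
(k(d)*n)*(-32) = ((-5 + (⅕)*(⅓))*(17/84))*(-32) = ((-5 + 1/15)*(17/84))*(-32) = -74/15*17/84*(-32) = -629/630*(-32) = 10064/315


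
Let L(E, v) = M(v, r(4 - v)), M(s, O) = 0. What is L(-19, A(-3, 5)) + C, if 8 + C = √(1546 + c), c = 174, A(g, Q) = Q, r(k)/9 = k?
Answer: -8 + 2*√430 ≈ 33.473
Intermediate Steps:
r(k) = 9*k
L(E, v) = 0
C = -8 + 2*√430 (C = -8 + √(1546 + 174) = -8 + √1720 = -8 + 2*√430 ≈ 33.473)
L(-19, A(-3, 5)) + C = 0 + (-8 + 2*√430) = -8 + 2*√430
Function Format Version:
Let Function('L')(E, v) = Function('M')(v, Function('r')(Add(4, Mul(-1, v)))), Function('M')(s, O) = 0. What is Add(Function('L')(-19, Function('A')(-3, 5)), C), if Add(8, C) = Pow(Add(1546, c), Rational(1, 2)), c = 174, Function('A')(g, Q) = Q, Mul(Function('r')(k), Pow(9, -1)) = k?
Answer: Add(-8, Mul(2, Pow(430, Rational(1, 2)))) ≈ 33.473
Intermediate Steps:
Function('r')(k) = Mul(9, k)
Function('L')(E, v) = 0
C = Add(-8, Mul(2, Pow(430, Rational(1, 2)))) (C = Add(-8, Pow(Add(1546, 174), Rational(1, 2))) = Add(-8, Pow(1720, Rational(1, 2))) = Add(-8, Mul(2, Pow(430, Rational(1, 2)))) ≈ 33.473)
Add(Function('L')(-19, Function('A')(-3, 5)), C) = Add(0, Add(-8, Mul(2, Pow(430, Rational(1, 2))))) = Add(-8, Mul(2, Pow(430, Rational(1, 2))))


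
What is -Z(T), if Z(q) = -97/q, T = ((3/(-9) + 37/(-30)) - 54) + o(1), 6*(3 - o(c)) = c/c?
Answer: -1455/791 ≈ -1.8394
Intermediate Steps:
o(c) = 17/6 (o(c) = 3 - c/(6*c) = 3 - ⅙*1 = 3 - ⅙ = 17/6)
T = -791/15 (T = ((3/(-9) + 37/(-30)) - 54) + 17/6 = ((3*(-⅑) + 37*(-1/30)) - 54) + 17/6 = ((-⅓ - 37/30) - 54) + 17/6 = (-47/30 - 54) + 17/6 = -1667/30 + 17/6 = -791/15 ≈ -52.733)
-Z(T) = -(-97)/(-791/15) = -(-97)*(-15)/791 = -1*1455/791 = -1455/791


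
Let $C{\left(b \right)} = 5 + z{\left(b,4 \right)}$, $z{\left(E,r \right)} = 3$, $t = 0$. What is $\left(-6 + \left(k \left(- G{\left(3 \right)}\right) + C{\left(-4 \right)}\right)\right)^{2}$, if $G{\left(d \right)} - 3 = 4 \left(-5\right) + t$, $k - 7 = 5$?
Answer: $42436$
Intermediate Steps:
$k = 12$ ($k = 7 + 5 = 12$)
$G{\left(d \right)} = -17$ ($G{\left(d \right)} = 3 + \left(4 \left(-5\right) + 0\right) = 3 + \left(-20 + 0\right) = 3 - 20 = -17$)
$C{\left(b \right)} = 8$ ($C{\left(b \right)} = 5 + 3 = 8$)
$\left(-6 + \left(k \left(- G{\left(3 \right)}\right) + C{\left(-4 \right)}\right)\right)^{2} = \left(-6 + \left(12 \left(\left(-1\right) \left(-17\right)\right) + 8\right)\right)^{2} = \left(-6 + \left(12 \cdot 17 + 8\right)\right)^{2} = \left(-6 + \left(204 + 8\right)\right)^{2} = \left(-6 + 212\right)^{2} = 206^{2} = 42436$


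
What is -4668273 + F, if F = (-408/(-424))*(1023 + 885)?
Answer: -4666437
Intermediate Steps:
F = 1836 (F = -408*(-1/424)*1908 = (51/53)*1908 = 1836)
-4668273 + F = -4668273 + 1836 = -4666437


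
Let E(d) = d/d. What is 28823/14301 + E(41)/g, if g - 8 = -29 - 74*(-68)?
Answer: 144446354/71662311 ≈ 2.0157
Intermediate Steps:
E(d) = 1
g = 5011 (g = 8 + (-29 - 74*(-68)) = 8 + (-29 + 5032) = 8 + 5003 = 5011)
28823/14301 + E(41)/g = 28823/14301 + 1/5011 = 144446354/71662311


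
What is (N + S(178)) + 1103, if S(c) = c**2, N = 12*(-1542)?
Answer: 14283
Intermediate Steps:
N = -18504
(N + S(178)) + 1103 = (-18504 + 178**2) + 1103 = (-18504 + 31684) + 1103 = 13180 + 1103 = 14283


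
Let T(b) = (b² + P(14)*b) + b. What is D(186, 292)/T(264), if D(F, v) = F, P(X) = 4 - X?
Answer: 31/11220 ≈ 0.0027629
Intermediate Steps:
T(b) = b² - 9*b (T(b) = (b² + (4 - 1*14)*b) + b = (b² + (4 - 14)*b) + b = (b² - 10*b) + b = b² - 9*b)
D(186, 292)/T(264) = 186/((264*(-9 + 264))) = 186/((264*255)) = 186/67320 = 186*(1/67320) = 31/11220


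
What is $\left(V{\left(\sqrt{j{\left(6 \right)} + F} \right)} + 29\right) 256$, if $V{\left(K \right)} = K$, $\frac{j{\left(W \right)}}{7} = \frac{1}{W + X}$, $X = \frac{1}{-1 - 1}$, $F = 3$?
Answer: $7424 + \frac{256 \sqrt{517}}{11} \approx 7953.2$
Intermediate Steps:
$X = - \frac{1}{2}$ ($X = \frac{1}{-2} = - \frac{1}{2} \approx -0.5$)
$j{\left(W \right)} = \frac{7}{- \frac{1}{2} + W}$ ($j{\left(W \right)} = \frac{7}{W - \frac{1}{2}} = \frac{7}{- \frac{1}{2} + W}$)
$\left(V{\left(\sqrt{j{\left(6 \right)} + F} \right)} + 29\right) 256 = \left(\sqrt{\frac{14}{-1 + 2 \cdot 6} + 3} + 29\right) 256 = \left(\sqrt{\frac{14}{-1 + 12} + 3} + 29\right) 256 = \left(\sqrt{\frac{14}{11} + 3} + 29\right) 256 = \left(\sqrt{\frac{47}{11}} + 29\right) 256 = \left(\frac{\sqrt{517}}{11} + 29\right) 256 = \left(29 + \frac{\sqrt{517}}{11}\right) 256 = 7424 + \frac{256 \sqrt{517}}{11}$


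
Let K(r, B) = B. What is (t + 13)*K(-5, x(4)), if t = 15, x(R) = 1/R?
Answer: 7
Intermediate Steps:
(t + 13)*K(-5, x(4)) = (15 + 13)/4 = 28*(1/4) = 7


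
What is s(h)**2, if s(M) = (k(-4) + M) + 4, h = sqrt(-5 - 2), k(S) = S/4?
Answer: (3 + I*sqrt(7))**2 ≈ 2.0 + 15.875*I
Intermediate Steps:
k(S) = S/4 (k(S) = S*(1/4) = S/4)
h = I*sqrt(7) (h = sqrt(-7) = I*sqrt(7) ≈ 2.6458*I)
s(M) = 3 + M (s(M) = ((1/4)*(-4) + M) + 4 = (-1 + M) + 4 = 3 + M)
s(h)**2 = (3 + I*sqrt(7))**2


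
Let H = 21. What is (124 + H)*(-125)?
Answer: -18125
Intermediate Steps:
(124 + H)*(-125) = (124 + 21)*(-125) = 145*(-125) = -18125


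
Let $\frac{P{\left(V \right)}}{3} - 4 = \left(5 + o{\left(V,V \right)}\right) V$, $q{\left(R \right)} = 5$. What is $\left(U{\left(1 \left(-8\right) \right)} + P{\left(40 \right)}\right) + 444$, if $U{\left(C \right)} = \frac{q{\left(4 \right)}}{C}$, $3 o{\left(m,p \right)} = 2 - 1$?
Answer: $\frac{8763}{8} \approx 1095.4$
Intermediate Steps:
$o{\left(m,p \right)} = \frac{1}{3}$ ($o{\left(m,p \right)} = \frac{2 - 1}{3} = \frac{1}{3} \cdot 1 = \frac{1}{3}$)
$U{\left(C \right)} = \frac{5}{C}$
$P{\left(V \right)} = 12 + 16 V$ ($P{\left(V \right)} = 12 + 3 \left(5 + \frac{1}{3}\right) V = 12 + 3 \frac{16 V}{3} = 12 + 16 V$)
$\left(U{\left(1 \left(-8\right) \right)} + P{\left(40 \right)}\right) + 444 = \left(\frac{5}{1 \left(-8\right)} + \left(12 + 16 \cdot 40\right)\right) + 444 = \left(\frac{5}{-8} + \left(12 + 640\right)\right) + 444 = \left(5 \left(- \frac{1}{8}\right) + 652\right) + 444 = \left(- \frac{5}{8} + 652\right) + 444 = \frac{5211}{8} + 444 = \frac{8763}{8}$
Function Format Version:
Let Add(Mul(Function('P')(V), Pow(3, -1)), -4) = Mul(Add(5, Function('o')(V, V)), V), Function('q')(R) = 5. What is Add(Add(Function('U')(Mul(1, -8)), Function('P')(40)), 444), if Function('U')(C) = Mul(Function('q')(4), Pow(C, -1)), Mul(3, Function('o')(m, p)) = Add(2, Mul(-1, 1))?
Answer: Rational(8763, 8) ≈ 1095.4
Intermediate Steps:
Function('o')(m, p) = Rational(1, 3) (Function('o')(m, p) = Mul(Rational(1, 3), Add(2, Mul(-1, 1))) = Mul(Rational(1, 3), Add(2, -1)) = Mul(Rational(1, 3), 1) = Rational(1, 3))
Function('U')(C) = Mul(5, Pow(C, -1))
Function('P')(V) = Add(12, Mul(16, V)) (Function('P')(V) = Add(12, Mul(3, Mul(Add(5, Rational(1, 3)), V))) = Add(12, Mul(3, Mul(Rational(16, 3), V))) = Add(12, Mul(16, V)))
Add(Add(Function('U')(Mul(1, -8)), Function('P')(40)), 444) = Add(Add(Mul(5, Pow(Mul(1, -8), -1)), Add(12, Mul(16, 40))), 444) = Add(Add(Mul(5, Pow(-8, -1)), Add(12, 640)), 444) = Add(Add(Mul(5, Rational(-1, 8)), 652), 444) = Add(Add(Rational(-5, 8), 652), 444) = Add(Rational(5211, 8), 444) = Rational(8763, 8)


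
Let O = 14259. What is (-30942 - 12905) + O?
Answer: -29588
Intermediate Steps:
(-30942 - 12905) + O = (-30942 - 12905) + 14259 = -43847 + 14259 = -29588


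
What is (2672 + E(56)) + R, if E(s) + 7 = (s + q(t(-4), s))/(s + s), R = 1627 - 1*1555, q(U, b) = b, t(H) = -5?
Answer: 2738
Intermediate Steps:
R = 72 (R = 1627 - 1555 = 72)
E(s) = -6 (E(s) = -7 + (s + s)/(s + s) = -7 + (2*s)/((2*s)) = -7 + (2*s)*(1/(2*s)) = -7 + 1 = -6)
(2672 + E(56)) + R = (2672 - 6) + 72 = 2666 + 72 = 2738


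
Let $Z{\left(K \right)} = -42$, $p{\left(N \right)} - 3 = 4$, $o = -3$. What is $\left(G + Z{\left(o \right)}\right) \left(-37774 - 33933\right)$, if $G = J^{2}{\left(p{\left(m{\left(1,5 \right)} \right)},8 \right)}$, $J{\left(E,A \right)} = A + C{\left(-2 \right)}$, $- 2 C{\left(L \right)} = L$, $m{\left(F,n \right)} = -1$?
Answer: $-2796573$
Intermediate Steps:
$C{\left(L \right)} = - \frac{L}{2}$
$p{\left(N \right)} = 7$ ($p{\left(N \right)} = 3 + 4 = 7$)
$J{\left(E,A \right)} = 1 + A$ ($J{\left(E,A \right)} = A - -1 = A + 1 = 1 + A$)
$G = 81$ ($G = \left(1 + 8\right)^{2} = 9^{2} = 81$)
$\left(G + Z{\left(o \right)}\right) \left(-37774 - 33933\right) = \left(81 - 42\right) \left(-37774 - 33933\right) = 39 \left(-71707\right) = -2796573$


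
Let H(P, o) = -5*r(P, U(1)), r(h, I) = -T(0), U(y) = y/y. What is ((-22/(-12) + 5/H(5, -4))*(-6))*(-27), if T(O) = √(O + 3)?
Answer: 297 + 54*√3 ≈ 390.53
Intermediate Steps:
T(O) = √(3 + O)
U(y) = 1
r(h, I) = -√3 (r(h, I) = -√(3 + 0) = -√3)
H(P, o) = 5*√3 (H(P, o) = -(-5)*√3 = 5*√3)
((-22/(-12) + 5/H(5, -4))*(-6))*(-27) = ((-22/(-12) + 5/((5*√3)))*(-6))*(-27) = ((-22*(-1/12) + 5*(√3/15))*(-6))*(-27) = ((11/6 + √3/3)*(-6))*(-27) = (-11 - 2*√3)*(-27) = 297 + 54*√3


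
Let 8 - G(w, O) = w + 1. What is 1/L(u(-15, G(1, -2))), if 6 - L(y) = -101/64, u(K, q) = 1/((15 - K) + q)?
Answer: 64/485 ≈ 0.13196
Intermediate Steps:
G(w, O) = 7 - w (G(w, O) = 8 - (w + 1) = 8 - (1 + w) = 8 + (-1 - w) = 7 - w)
u(K, q) = 1/(15 + q - K)
L(y) = 485/64 (L(y) = 6 - (-101)/64 = 6 - 1*(-101/64) = 6 + 101/64 = 485/64)
1/L(u(-15, G(1, -2))) = 1/(485/64) = 64/485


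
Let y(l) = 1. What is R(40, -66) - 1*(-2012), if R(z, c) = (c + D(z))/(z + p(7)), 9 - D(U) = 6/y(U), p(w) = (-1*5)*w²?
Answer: 412523/205 ≈ 2012.3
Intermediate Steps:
p(w) = -5*w²
D(U) = 3 (D(U) = 9 - 6/1 = 9 - 6 = 3)
R(z, c) = (3 + c)/(-245 + z) (R(z, c) = (c + 3)/(z - 5*7²) = (3 + c)/(z - 5*49) = (3 + c)/(z - 245) = (3 + c)/(-245 + z))
R(40, -66) - 1*(-2012) = (3 - 66)/(-245 + 40) - 1*(-2012) = -63/(-205) + 2012 = -1/205*(-63) + 2012 = 63/205 + 2012 = 412523/205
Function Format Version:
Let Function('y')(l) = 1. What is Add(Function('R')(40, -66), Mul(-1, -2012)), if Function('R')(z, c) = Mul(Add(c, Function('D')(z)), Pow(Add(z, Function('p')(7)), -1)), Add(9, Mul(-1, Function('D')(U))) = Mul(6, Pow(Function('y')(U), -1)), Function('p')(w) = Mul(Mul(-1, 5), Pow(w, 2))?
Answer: Rational(412523, 205) ≈ 2012.3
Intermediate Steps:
Function('p')(w) = Mul(-5, Pow(w, 2))
Function('D')(U) = 3 (Function('D')(U) = Add(9, Mul(-1, Mul(6, Pow(1, -1)))) = Add(9, Mul(-1, Mul(6, 1))) = Add(9, Mul(-1, 6)) = Add(9, -6) = 3)
Function('R')(z, c) = Mul(Pow(Add(-245, z), -1), Add(3, c)) (Function('R')(z, c) = Mul(Add(c, 3), Pow(Add(z, Mul(-5, Pow(7, 2))), -1)) = Mul(Add(3, c), Pow(Add(z, Mul(-5, 49)), -1)) = Mul(Add(3, c), Pow(Add(z, -245), -1)) = Mul(Add(3, c), Pow(Add(-245, z), -1)) = Mul(Pow(Add(-245, z), -1), Add(3, c)))
Add(Function('R')(40, -66), Mul(-1, -2012)) = Add(Mul(Pow(Add(-245, 40), -1), Add(3, -66)), Mul(-1, -2012)) = Add(Mul(Pow(-205, -1), -63), 2012) = Add(Mul(Rational(-1, 205), -63), 2012) = Add(Rational(63, 205), 2012) = Rational(412523, 205)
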